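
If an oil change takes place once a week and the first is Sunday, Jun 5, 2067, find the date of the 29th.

Dec 18, 2067

The 29th occurrence is 28 intervals after the first: 28 × 7 = 196 days after Jun 5, 2067.
Jun has 30 days — 25 days to the end of Jun leaves 171.
Jul has 31 days (140 left).
Aug has 31 days (109 left).
Sep has 30 days (79 left).
Oct has 31 days (48 left).
Nov has 30 days (18 left).
18 days into Dec → Dec 18, 2067.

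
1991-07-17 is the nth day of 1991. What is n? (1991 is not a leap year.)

Days in months before July: 31 + 28 + 31 + 30 + 31 + 30 = 181.
Plus 17 days into July → day 198.

198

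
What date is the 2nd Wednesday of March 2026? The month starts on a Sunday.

March 2026 begins on a Sunday, so the first Wednesday is March 4 (3 days later).
The 2nd Wednesday is 1 weeks later: 4 + 7 = 11.

2026-03-11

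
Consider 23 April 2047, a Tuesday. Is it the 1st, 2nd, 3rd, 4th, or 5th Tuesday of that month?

Day 23 falls in week ⌈23/7⌉ of the month.
Days 1–7 hold the 1st Tuesday, 8–14 the 2nd, 15–21 the 3rd, 22–28 the 4th, 29–31 the 5th.
23 is in the range for the 4th.

4th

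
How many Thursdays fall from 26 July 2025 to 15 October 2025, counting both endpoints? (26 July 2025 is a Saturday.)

11

26 July 2025 is a Saturday; the first Thursday on or after it is 31 July 2025 (5 days later).
From 31 July 2025 to 15 October 2025: 0 + 31 + 30 + 15 = 76 days (rest of July, August, September, October).
76 ÷ 7 = 10 full weeks with remainder 6, so 10 more Thursdays after the first → 11.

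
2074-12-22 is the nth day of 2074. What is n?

Days in months before December: 31 + 28 + 31 + 30 + 31 + 30 + 31 + 31 + 30 + 31 + 30 = 334.
Plus 22 days into December → day 356.

356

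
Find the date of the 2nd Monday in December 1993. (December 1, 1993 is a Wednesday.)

13 December 1993

December 1993 begins on a Wednesday, so the first Monday is December 6 (5 days later).
The 2nd Monday is 1 weeks later: 6 + 7 = 13.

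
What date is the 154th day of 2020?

January has 31 days (154 − 31 = 123 remain).
February has 29 days (123 − 29 = 94 remain).
March has 31 days (94 − 31 = 63 remain).
April has 30 days (63 − 30 = 33 remain).
May has 31 days (33 − 31 = 2 remain).
2 into June → June 2.

2020-06-02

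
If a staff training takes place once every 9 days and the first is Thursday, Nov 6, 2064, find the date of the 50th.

Jan 21, 2066

The 50th occurrence is 49 intervals after the first: 49 × 9 = 441 days after Nov 6, 2064.
Nov has 30 days — 24 days to the end of Nov leaves 417.
From end of Nov to end of 2064 is 31 days (386 left).
2065 has 365 days (21 left).
21 days into Jan → Jan 21, 2066.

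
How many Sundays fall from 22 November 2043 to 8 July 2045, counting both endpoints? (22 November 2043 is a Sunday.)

22 November 2043 is a Sunday; the first Sunday on or after it is 22 November 2043.
From 22 November 2043 to 8 July 2045: 39 + 366 + 189 = 594 days (rest of 2043, 2044, to 8 July 2045 in 2045).
594 ÷ 7 = 84 full weeks with remainder 6, so 84 more Sundays after the first → 85.

85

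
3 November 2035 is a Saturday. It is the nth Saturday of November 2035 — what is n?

Day 3 falls in week ⌈3/7⌉ of the month.
Days 1–7 hold the 1st Saturday, 8–14 the 2nd, 15–21 the 3rd, 22–28 the 4th, 29–31 the 5th.
3 is in the range for the 1st.

1st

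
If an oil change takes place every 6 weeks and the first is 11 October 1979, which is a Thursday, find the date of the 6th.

The 6th occurrence is 5 intervals after the first: 5 × 42 = 210 days after 11 October 1979.
October has 31 days — 20 days to the end of October leaves 190.
November has 30 days (160 left).
December has 31 days (129 left).
January has 31 days (98 left).
February has 29 days (69 left).
March has 31 days (38 left).
April has 30 days (8 left).
8 days into May → 8 May 1980.

8 May 1980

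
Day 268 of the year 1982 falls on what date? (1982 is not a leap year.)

January has 31 days (268 − 31 = 237 remain).
February has 28 days (237 − 28 = 209 remain).
March has 31 days (209 − 31 = 178 remain).
April has 30 days (178 − 30 = 148 remain).
May has 31 days (148 − 31 = 117 remain).
June has 30 days (117 − 30 = 87 remain).
July has 31 days (87 − 31 = 56 remain).
August has 31 days (56 − 31 = 25 remain).
25 into September → September 25.

1982-09-25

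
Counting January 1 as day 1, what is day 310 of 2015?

6 November 2015

January has 31 days (310 − 31 = 279 remain).
February has 28 days (279 − 28 = 251 remain).
March has 31 days (251 − 31 = 220 remain).
April has 30 days (220 − 30 = 190 remain).
May has 31 days (190 − 31 = 159 remain).
June has 30 days (159 − 30 = 129 remain).
July has 31 days (129 − 31 = 98 remain).
August has 31 days (98 − 31 = 67 remain).
September has 30 days (67 − 30 = 37 remain).
October has 31 days (37 − 31 = 6 remain).
6 into November → November 6.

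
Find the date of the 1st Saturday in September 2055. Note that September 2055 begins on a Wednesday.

September 2055 begins on a Wednesday, so the first Saturday is September 4 (3 days later).

4 September 2055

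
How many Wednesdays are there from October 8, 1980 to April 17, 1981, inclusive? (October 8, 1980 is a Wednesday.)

October 8, 1980 is a Wednesday; the first Wednesday on or after it is October 8, 1980.
From October 8, 1980 to April 17, 1981: 23 + 30 + 31 + 31 + 28 + 31 + 17 = 191 days (rest of October, November, December, January, February, March, April).
191 ÷ 7 = 27 full weeks with remainder 2, so 27 more Wednesdays after the first → 28.

28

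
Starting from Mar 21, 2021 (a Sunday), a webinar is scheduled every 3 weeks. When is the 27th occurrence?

Sep 18, 2022

The 27th occurrence is 26 intervals after the first: 26 × 21 = 546 days after Mar 21, 2021.
Mar has 31 days — 10 days to the end of Mar leaves 536.
From end of Mar to end of 2021 is 275 days (261 left).
Jan has 31 days (230 left).
Feb has 28 days (202 left).
Mar has 31 days (171 left).
Apr has 30 days (141 left).
May has 31 days (110 left).
Jun has 30 days (80 left).
Jul has 31 days (49 left).
Aug has 31 days (18 left).
18 days into Sep → Sep 18, 2022.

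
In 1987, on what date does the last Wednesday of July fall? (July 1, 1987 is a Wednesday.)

July 1987 begins on a Wednesday, so the first Wednesday is July 1.
July 1987 has 31 days. Adding weeks: 1, 8, 15, 22, 29 — the last one ≤ 31 is the 29th.

1987-07-29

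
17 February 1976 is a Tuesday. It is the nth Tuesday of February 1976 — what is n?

3rd

Day 17 falls in week ⌈17/7⌉ of the month.
Days 1–7 hold the 1st Tuesday, 8–14 the 2nd, 15–21 the 3rd, 22–28 the 4th, 29–31 the 5th.
17 is in the range for the 3rd.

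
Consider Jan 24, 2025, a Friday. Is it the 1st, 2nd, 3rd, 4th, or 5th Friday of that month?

Day 24 falls in week ⌈24/7⌉ of the month.
Days 1–7 hold the 1st Friday, 8–14 the 2nd, 15–21 the 3rd, 22–28 the 4th, 29–31 the 5th.
24 is in the range for the 4th.

4th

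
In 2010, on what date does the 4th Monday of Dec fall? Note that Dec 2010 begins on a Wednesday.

Dec 2010 begins on a Wednesday, so the first Monday is Dec 6 (5 days later).
The 4th Monday is 3 weeks later: 6 + 21 = 27.

Dec 27, 2010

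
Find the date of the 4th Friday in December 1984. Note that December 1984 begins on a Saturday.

December 1984 begins on a Saturday, so the first Friday is December 7 (6 days later).
The 4th Friday is 3 weeks later: 7 + 21 = 28.

1984-12-28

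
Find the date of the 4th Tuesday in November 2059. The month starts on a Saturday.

November 2059 begins on a Saturday, so the first Tuesday is November 4 (3 days later).
The 4th Tuesday is 3 weeks later: 4 + 21 = 25.

2059-11-25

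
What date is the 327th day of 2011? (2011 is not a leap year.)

November 23, 2011

January has 31 days (327 − 31 = 296 remain).
February has 28 days (296 − 28 = 268 remain).
March has 31 days (268 − 31 = 237 remain).
April has 30 days (237 − 30 = 207 remain).
May has 31 days (207 − 31 = 176 remain).
June has 30 days (176 − 30 = 146 remain).
July has 31 days (146 − 31 = 115 remain).
August has 31 days (115 − 31 = 84 remain).
September has 30 days (84 − 30 = 54 remain).
October has 31 days (54 − 31 = 23 remain).
23 into November → November 23.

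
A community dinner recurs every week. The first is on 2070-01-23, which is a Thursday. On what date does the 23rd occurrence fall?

2070-06-26

The 23rd occurrence is 22 intervals after the first: 22 × 7 = 154 days after 2070-01-23.
January has 31 days — 8 days to the end of January leaves 146.
February has 28 days (118 left).
March has 31 days (87 left).
April has 30 days (57 left).
May has 31 days (26 left).
26 days into June → 2070-06-26.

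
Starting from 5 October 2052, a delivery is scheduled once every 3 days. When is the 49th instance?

The 49th occurrence is 48 intervals after the first: 48 × 3 = 144 days after 5 October 2052.
October has 31 days — 26 days to the end of October leaves 118.
November has 30 days (88 left).
December has 31 days (57 left).
January has 31 days (26 left).
26 days into February → 26 February 2053.

26 February 2053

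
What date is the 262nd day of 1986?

January has 31 days (262 − 31 = 231 remain).
February has 28 days (231 − 28 = 203 remain).
March has 31 days (203 − 31 = 172 remain).
April has 30 days (172 − 30 = 142 remain).
May has 31 days (142 − 31 = 111 remain).
June has 30 days (111 − 30 = 81 remain).
July has 31 days (81 − 31 = 50 remain).
August has 31 days (50 − 31 = 19 remain).
19 into September → September 19.

19 September 1986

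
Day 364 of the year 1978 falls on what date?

January has 31 days (364 − 31 = 333 remain).
February has 28 days (333 − 28 = 305 remain).
March has 31 days (305 − 31 = 274 remain).
April has 30 days (274 − 30 = 244 remain).
May has 31 days (244 − 31 = 213 remain).
June has 30 days (213 − 30 = 183 remain).
July has 31 days (183 − 31 = 152 remain).
August has 31 days (152 − 31 = 121 remain).
September has 30 days (121 − 30 = 91 remain).
October has 31 days (91 − 31 = 60 remain).
November has 30 days (60 − 30 = 30 remain).
30 into December → December 30.

1978-12-30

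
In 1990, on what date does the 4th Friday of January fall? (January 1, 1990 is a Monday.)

January 1990 begins on a Monday, so the first Friday is January 5 (4 days later).
The 4th Friday is 3 weeks later: 5 + 21 = 26.

January 26, 1990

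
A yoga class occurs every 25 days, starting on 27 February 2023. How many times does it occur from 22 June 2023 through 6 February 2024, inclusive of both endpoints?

Occurrences land 25·i days after 27 February 2023 for i = 0, 1, 2, …
22 June 2023 is 115 days after the start; 115 ÷ 25 = 4 remainder 15; since the remainder is 15, round up to i = 5. First occurrence in the window: #6 on 2 July 2023 (5×25 = 125 days in).
6 February 2024 is 344 days after the start; 344 ÷ 25 = 13 remainder 19. Last occurrence in the window: #14 on 18 January 2024.
Occurrences #6 through #14: 9 in total.

9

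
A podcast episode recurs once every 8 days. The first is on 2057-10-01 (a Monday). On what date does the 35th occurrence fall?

The 35th occurrence is 34 intervals after the first: 34 × 8 = 272 days after 2057-10-01.
October has 31 days — 30 days to the end of October leaves 242.
November has 30 days (212 left).
December has 31 days (181 left).
January has 31 days (150 left).
February has 28 days (122 left).
March has 31 days (91 left).
April has 30 days (61 left).
May has 31 days (30 left).
30 days into June → 2058-06-30.

2058-06-30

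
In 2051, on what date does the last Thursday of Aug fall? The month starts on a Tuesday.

Aug 31, 2051

Aug 2051 begins on a Tuesday, so the first Thursday is Aug 3 (2 days later).
Aug 2051 has 31 days. Adding weeks: 3, 10, 17, 24, 31 — the last one ≤ 31 is the 31st.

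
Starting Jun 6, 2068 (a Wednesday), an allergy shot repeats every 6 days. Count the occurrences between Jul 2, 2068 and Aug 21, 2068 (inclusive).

8

Occurrences land 6·i days after Jun 6, 2068 for i = 0, 1, 2, …
Jul 2, 2068 is 26 days after the start; 26 ÷ 6 = 4 remainder 2; since the remainder is 2, round up to i = 5. First occurrence in the window: #6 on Jul 6, 2068 (5×6 = 30 days in).
Aug 21, 2068 is 76 days after the start; 76 ÷ 6 = 12 remainder 4. Last occurrence in the window: #13 on Aug 17, 2068.
Occurrences #6 through #13: 8 in total.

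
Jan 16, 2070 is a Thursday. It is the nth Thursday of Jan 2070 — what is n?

3rd

Day 16 falls in week ⌈16/7⌉ of the month.
Days 1–7 hold the 1st Thursday, 8–14 the 2nd, 15–21 the 3rd, 22–28 the 4th, 29–31 the 5th.
16 is in the range for the 3rd.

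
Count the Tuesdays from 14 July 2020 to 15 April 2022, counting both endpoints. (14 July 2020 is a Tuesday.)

14 July 2020 is a Tuesday; the first Tuesday on or after it is 14 July 2020.
From 14 July 2020 to 15 April 2022: 170 + 365 + 105 = 640 days (rest of 2020, 2021, to 15 April 2022 in 2022).
640 ÷ 7 = 91 full weeks with remainder 3, so 91 more Tuesdays after the first → 92.

92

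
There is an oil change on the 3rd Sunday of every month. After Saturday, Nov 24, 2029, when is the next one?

Nov 2029 starts on a Thursday; its first Sunday is the 4th, so the 3rd Sunday is the 18th — Nov 18, 2029.
That is not after Nov 24, 2029, so look at Dec 2029.
Dec 2029 starts on a Saturday; its first Sunday is the 2nd, so the 3rd Sunday is the 16th — Dec 16, 2029.

Dec 16, 2029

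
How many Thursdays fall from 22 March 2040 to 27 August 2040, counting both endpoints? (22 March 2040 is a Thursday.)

23

22 March 2040 is a Thursday; the first Thursday on or after it is 22 March 2040.
From 22 March 2040 to 27 August 2040: 9 + 30 + 31 + 30 + 31 + 27 = 158 days (rest of March, April, May, June, July, August).
158 ÷ 7 = 22 full weeks with remainder 4, so 22 more Thursdays after the first → 23.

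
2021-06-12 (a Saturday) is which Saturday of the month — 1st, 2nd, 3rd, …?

2nd

Day 12 falls in week ⌈12/7⌉ of the month.
Days 1–7 hold the 1st Saturday, 8–14 the 2nd, 15–21 the 3rd, 22–28 the 4th, 29–31 the 5th.
12 is in the range for the 2nd.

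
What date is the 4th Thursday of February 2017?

February 2017 begins on a Wednesday, so the first Thursday is February 2 (1 day later).
The 4th Thursday is 3 weeks later: 2 + 21 = 23.

2017-02-23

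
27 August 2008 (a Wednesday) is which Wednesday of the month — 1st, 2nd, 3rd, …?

4th

Day 27 falls in week ⌈27/7⌉ of the month.
Days 1–7 hold the 1st Wednesday, 8–14 the 2nd, 15–21 the 3rd, 22–28 the 4th, 29–31 the 5th.
27 is in the range for the 4th.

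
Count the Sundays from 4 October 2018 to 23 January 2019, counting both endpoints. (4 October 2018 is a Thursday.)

16

4 October 2018 is a Thursday; the first Sunday on or after it is 7 October 2018 (3 days later).
From 7 October 2018 to 23 January 2019: 24 + 30 + 31 + 23 = 108 days (rest of October, November, December, January).
108 ÷ 7 = 15 full weeks with remainder 3, so 15 more Sundays after the first → 16.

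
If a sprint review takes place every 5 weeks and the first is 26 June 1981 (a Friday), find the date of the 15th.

The 15th occurrence is 14 intervals after the first: 14 × 35 = 490 days after 26 June 1981.
June has 30 days — 4 days to the end of June leaves 486.
From end of June to end of 1981 is 184 days (302 left).
January has 31 days (271 left).
February has 28 days (243 left).
March has 31 days (212 left).
April has 30 days (182 left).
May has 31 days (151 left).
June has 30 days (121 left).
July has 31 days (90 left).
August has 31 days (59 left).
September has 30 days (29 left).
29 days into October → 29 October 1982.

29 October 1982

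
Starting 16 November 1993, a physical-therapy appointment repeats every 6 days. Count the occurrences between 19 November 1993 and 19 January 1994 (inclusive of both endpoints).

Occurrences land 6·i days after 16 November 1993 for i = 0, 1, 2, …
19 November 1993 is 3 days after the start; 3 ÷ 6 = 0 remainder 3; since the remainder is 3, round up to i = 1. First occurrence in the window: #2 on 22 November 1993 (1×6 = 6 days in).
19 January 1994 is 64 days after the start; 64 ÷ 6 = 10 remainder 4. Last occurrence in the window: #11 on 15 January 1994.
Occurrences #2 through #11: 10 in total.

10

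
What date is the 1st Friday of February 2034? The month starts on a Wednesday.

February 2034 begins on a Wednesday, so the first Friday is February 3 (2 days later).

February 3, 2034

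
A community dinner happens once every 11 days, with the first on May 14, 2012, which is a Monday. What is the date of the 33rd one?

The 33rd occurrence is 32 intervals after the first: 32 × 11 = 352 days after May 14, 2012.
May has 31 days — 17 days to the end of May leaves 335.
Jun has 30 days (305 left).
Jul has 31 days (274 left).
Aug has 31 days (243 left).
Sep has 30 days (213 left).
Oct has 31 days (182 left).
Nov has 30 days (152 left).
Dec has 31 days (121 left).
Jan has 31 days (90 left).
Feb has 28 days (62 left).
Mar has 31 days (31 left).
Apr has 30 days (1 left).
1 day into May → May 1, 2013.

May 1, 2013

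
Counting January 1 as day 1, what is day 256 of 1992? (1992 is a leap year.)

January has 31 days (256 − 31 = 225 remain).
February has 29 days (225 − 29 = 196 remain).
March has 31 days (196 − 31 = 165 remain).
April has 30 days (165 − 30 = 135 remain).
May has 31 days (135 − 31 = 104 remain).
June has 30 days (104 − 30 = 74 remain).
July has 31 days (74 − 31 = 43 remain).
August has 31 days (43 − 31 = 12 remain).
12 into September → September 12.

September 12, 1992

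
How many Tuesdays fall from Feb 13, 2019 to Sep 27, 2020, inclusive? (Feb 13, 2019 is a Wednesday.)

84

Feb 13, 2019 is a Wednesday; the first Tuesday on or after it is Feb 19, 2019 (6 days later).
From Feb 19, 2019 to Sep 27, 2020: 315 + 271 = 586 days (rest of 2019, to Sep 27, 2020 in 2020).
586 ÷ 7 = 83 full weeks with remainder 5, so 83 more Tuesdays after the first → 84.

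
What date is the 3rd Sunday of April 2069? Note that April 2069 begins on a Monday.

April 2069 begins on a Monday, so the first Sunday is April 7 (6 days later).
The 3rd Sunday is 2 weeks later: 7 + 14 = 21.

2069-04-21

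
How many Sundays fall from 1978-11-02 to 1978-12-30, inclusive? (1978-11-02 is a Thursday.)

1978-11-02 is a Thursday; the first Sunday on or after it is 1978-11-05 (3 days later).
From 1978-11-05 to 1978-12-30: 25 + 30 = 55 days (rest of November, December).
55 ÷ 7 = 7 full weeks with remainder 6, so 7 more Sundays after the first → 8.

8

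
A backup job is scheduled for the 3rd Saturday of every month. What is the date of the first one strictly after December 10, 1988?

December 17, 1988

December 1988 starts on a Thursday; its first Saturday is the 3rd, so the 3rd Saturday is the 17th — December 17, 1988.
December 17, 1988 is after December 10, 1988, so that is the next one.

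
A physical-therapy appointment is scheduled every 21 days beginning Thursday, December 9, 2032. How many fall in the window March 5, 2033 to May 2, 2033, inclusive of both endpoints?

2

Occurrences land 21·i days after December 9, 2032 for i = 0, 1, 2, …
March 5, 2033 is 86 days after the start; 86 ÷ 21 = 4 remainder 2; since the remainder is 2, round up to i = 5. First occurrence in the window: #6 on March 24, 2033 (5×21 = 105 days in).
May 2, 2033 is 144 days after the start; 144 ÷ 21 = 6 remainder 18. Last occurrence in the window: #7 on April 14, 2033.
Occurrences #6 through #7: 2 in total.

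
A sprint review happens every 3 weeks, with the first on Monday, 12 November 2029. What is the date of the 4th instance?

14 January 2030

The 4th occurrence is 3 intervals after the first: 3 × 21 = 63 days after 12 November 2029.
November has 30 days — 18 days to the end of November leaves 45.
December has 31 days (14 left).
14 days into January → 14 January 2030.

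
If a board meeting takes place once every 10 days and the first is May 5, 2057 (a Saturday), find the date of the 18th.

Oct 22, 2057

The 18th occurrence is 17 intervals after the first: 17 × 10 = 170 days after May 5, 2057.
May has 31 days — 26 days to the end of May leaves 144.
Jun has 30 days (114 left).
Jul has 31 days (83 left).
Aug has 31 days (52 left).
Sep has 30 days (22 left).
22 days into Oct → Oct 22, 2057.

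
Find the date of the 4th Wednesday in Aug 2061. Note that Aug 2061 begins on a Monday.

Aug 2061 begins on a Monday, so the first Wednesday is Aug 3 (2 days later).
The 4th Wednesday is 3 weeks later: 3 + 21 = 24.

Aug 24, 2061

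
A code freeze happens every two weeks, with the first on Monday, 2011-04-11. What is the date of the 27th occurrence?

2012-04-09

The 27th occurrence is 26 intervals after the first: 26 × 14 = 364 days after 2011-04-11.
April has 30 days — 19 days to the end of April leaves 345.
May has 31 days (314 left).
June has 30 days (284 left).
July has 31 days (253 left).
August has 31 days (222 left).
September has 30 days (192 left).
October has 31 days (161 left).
November has 30 days (131 left).
December has 31 days (100 left).
January has 31 days (69 left).
February has 29 days (40 left).
March has 31 days (9 left).
9 days into April → 2012-04-09.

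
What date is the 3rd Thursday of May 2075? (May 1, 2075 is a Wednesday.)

May 2075 begins on a Wednesday, so the first Thursday is May 2 (1 day later).
The 3rd Thursday is 2 weeks later: 2 + 14 = 16.

May 16, 2075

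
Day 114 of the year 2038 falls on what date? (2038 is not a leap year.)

24 April 2038

January has 31 days (114 − 31 = 83 remain).
February has 28 days (83 − 28 = 55 remain).
March has 31 days (55 − 31 = 24 remain).
24 into April → April 24.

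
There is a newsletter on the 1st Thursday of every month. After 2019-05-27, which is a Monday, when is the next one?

2019-06-06

May 2019 starts on a Wednesday, so its 1st Thursday is 2019-05-02 (1 day in).
That is not after 2019-05-27, so look at June 2019.
June 2019 starts on a Saturday, so its 1st Thursday is 2019-06-06 (5 days in).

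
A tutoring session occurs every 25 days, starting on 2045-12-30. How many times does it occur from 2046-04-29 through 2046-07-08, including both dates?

Occurrences land 25·i days after 2045-12-30 for i = 0, 1, 2, …
2046-04-29 is 120 days after the start; 120 ÷ 25 = 4 remainder 20; since the remainder is 20, round up to i = 5. First occurrence in the window: #6 on 2046-05-04 (5×25 = 125 days in).
2046-07-08 is 190 days after the start; 190 ÷ 25 = 7 remainder 15. Last occurrence in the window: #8 on 2046-06-23.
Occurrences #6 through #8: 3 in total.

3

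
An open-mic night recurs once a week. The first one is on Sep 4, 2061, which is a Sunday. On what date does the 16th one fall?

The 16th occurrence is 15 intervals after the first: 15 × 7 = 105 days after Sep 4, 2061.
Sep has 30 days — 26 days to the end of Sep leaves 79.
Oct has 31 days (48 left).
Nov has 30 days (18 left).
18 days into Dec → Dec 18, 2061.

Dec 18, 2061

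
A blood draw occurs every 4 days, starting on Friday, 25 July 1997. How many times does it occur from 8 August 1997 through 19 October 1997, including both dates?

Occurrences land 4·i days after 25 July 1997 for i = 0, 1, 2, …
8 August 1997 is 14 days after the start; 14 ÷ 4 = 3 remainder 2; since the remainder is 2, round up to i = 4. First occurrence in the window: #5 on 10 August 1997 (4×4 = 16 days in).
19 October 1997 is 86 days after the start; 86 ÷ 4 = 21 remainder 2. Last occurrence in the window: #22 on 17 October 1997.
Occurrences #5 through #22: 18 in total.

18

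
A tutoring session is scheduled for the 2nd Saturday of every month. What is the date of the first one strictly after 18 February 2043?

February 2043 starts on a Sunday; its first Saturday is the 7th, so the 2nd Saturday is the 14th — 14 February 2043.
That is not after 18 February 2043, so look at March 2043.
March 2043 starts on a Sunday; its first Saturday is the 7th, so the 2nd Saturday is the 14th — 14 March 2043.

14 March 2043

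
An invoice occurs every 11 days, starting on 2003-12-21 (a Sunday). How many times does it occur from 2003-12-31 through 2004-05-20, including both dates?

Occurrences land 11·i days after 2003-12-21 for i = 0, 1, 2, …
2003-12-31 is 10 days after the start; 10 ÷ 11 = 0 remainder 10; since the remainder is 10, round up to i = 1. First occurrence in the window: #2 on 2004-01-01 (1×11 = 11 days in).
2004-05-20 is 151 days after the start; 151 ÷ 11 = 13 remainder 8. Last occurrence in the window: #14 on 2004-05-12.
Occurrences #2 through #14: 13 in total.

13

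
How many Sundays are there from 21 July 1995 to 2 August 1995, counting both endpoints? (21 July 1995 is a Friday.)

21 July 1995 is a Friday; the first Sunday on or after it is 23 July 1995 (2 days later).
From 23 July 1995 to 2 August 1995: 8 + 2 = 10 days (rest of July, August).
10 ÷ 7 = 1 full weeks with remainder 3, so 1 more Sundays after the first → 2.

2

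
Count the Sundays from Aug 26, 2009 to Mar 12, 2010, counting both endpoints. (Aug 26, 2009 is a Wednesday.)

Aug 26, 2009 is a Wednesday; the first Sunday on or after it is Aug 30, 2009 (4 days later).
From Aug 30, 2009 to Mar 12, 2010: 1 + 30 + 31 + 30 + 31 + 31 + 28 + 12 = 194 days (rest of Aug, Sep, Oct, Nov, Dec, Jan, Feb, Mar).
194 ÷ 7 = 27 full weeks with remainder 5, so 27 more Sundays after the first → 28.

28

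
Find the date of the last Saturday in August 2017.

2017-08-26

August 2017 begins on a Tuesday, so the first Saturday is August 5 (4 days later).
August 2017 has 31 days. Adding weeks: 5, 12, 19, 26 — the last one ≤ 31 is the 26th.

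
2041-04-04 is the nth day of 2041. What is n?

Days in months before April: 31 + 28 + 31 = 90.
Plus 4 days into April → day 94.

94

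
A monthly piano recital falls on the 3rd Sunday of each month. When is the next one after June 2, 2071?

June 2071 starts on a Monday; its first Sunday is the 7th, so the 3rd Sunday is the 21st — June 21, 2071.
June 21, 2071 is after June 2, 2071, so that is the next one.

June 21, 2071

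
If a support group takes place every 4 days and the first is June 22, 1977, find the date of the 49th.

December 31, 1977

The 49th occurrence is 48 intervals after the first: 48 × 4 = 192 days after June 22, 1977.
June has 30 days — 8 days to the end of June leaves 184.
July has 31 days (153 left).
August has 31 days (122 left).
September has 30 days (92 left).
October has 31 days (61 left).
November has 30 days (31 left).
31 days into December → December 31, 1977.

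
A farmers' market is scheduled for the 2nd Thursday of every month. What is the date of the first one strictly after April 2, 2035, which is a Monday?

April 2035 starts on a Sunday; its first Thursday is the 5th, so the 2nd Thursday is the 12th — April 12, 2035.
April 12, 2035 is after April 2, 2035, so that is the next one.

April 12, 2035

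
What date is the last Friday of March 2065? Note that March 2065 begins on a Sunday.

March 27, 2065

March 2065 begins on a Sunday, so the first Friday is March 6 (5 days later).
March 2065 has 31 days. Adding weeks: 6, 13, 20, 27 — the last one ≤ 31 is the 27th.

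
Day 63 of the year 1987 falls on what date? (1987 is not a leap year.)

March 4, 1987

January has 31 days (63 − 31 = 32 remain).
February has 28 days (32 − 28 = 4 remain).
4 into March → March 4.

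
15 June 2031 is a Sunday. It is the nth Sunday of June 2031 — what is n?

Day 15 falls in week ⌈15/7⌉ of the month.
Days 1–7 hold the 1st Sunday, 8–14 the 2nd, 15–21 the 3rd, 22–28 the 4th, 29–31 the 5th.
15 is in the range for the 3rd.

3rd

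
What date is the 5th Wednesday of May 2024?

May 29, 2024

The first Wednesday of May 2024 is May 1.
The 5th Wednesday is 4 weeks later: 1 + 28 = 29.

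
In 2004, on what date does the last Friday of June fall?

June 25, 2004

June 2004 begins on a Tuesday, so the first Friday is June 4 (3 days later).
June 2004 has 30 days. Adding weeks: 4, 11, 18, 25 — the last one ≤ 30 is the 25th.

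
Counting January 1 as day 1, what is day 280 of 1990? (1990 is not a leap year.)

Jan has 31 days (280 − 31 = 249 remain).
Feb has 28 days (249 − 28 = 221 remain).
Mar has 31 days (221 − 31 = 190 remain).
Apr has 30 days (190 − 30 = 160 remain).
May has 31 days (160 − 31 = 129 remain).
Jun has 30 days (129 − 30 = 99 remain).
Jul has 31 days (99 − 31 = 68 remain).
Aug has 31 days (68 − 31 = 37 remain).
Sep has 30 days (37 − 30 = 7 remain).
7 into Oct → Oct 7.

Oct 7, 1990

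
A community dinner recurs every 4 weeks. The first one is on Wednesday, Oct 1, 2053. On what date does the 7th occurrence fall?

The 7th occurrence is 6 intervals after the first: 6 × 28 = 168 days after Oct 1, 2053.
Oct has 31 days — 30 days to the end of Oct leaves 138.
Nov has 30 days (108 left).
Dec has 31 days (77 left).
Jan has 31 days (46 left).
Feb has 28 days (18 left).
18 days into Mar → Mar 18, 2054.

Mar 18, 2054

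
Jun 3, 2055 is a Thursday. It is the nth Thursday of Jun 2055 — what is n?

Day 3 falls in week ⌈3/7⌉ of the month.
Days 1–7 hold the 1st Thursday, 8–14 the 2nd, 15–21 the 3rd, 22–28 the 4th, 29–31 the 5th.
3 is in the range for the 1st.

1st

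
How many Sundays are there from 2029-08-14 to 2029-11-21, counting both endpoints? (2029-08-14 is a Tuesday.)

14

2029-08-14 is a Tuesday; the first Sunday on or after it is 2029-08-19 (5 days later).
From 2029-08-19 to 2029-11-21: 12 + 30 + 31 + 21 = 94 days (rest of August, September, October, November).
94 ÷ 7 = 13 full weeks with remainder 3, so 13 more Sundays after the first → 14.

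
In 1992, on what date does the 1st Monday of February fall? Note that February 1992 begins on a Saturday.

1992-02-03

February 1992 begins on a Saturday, so the first Monday is February 3 (2 days later).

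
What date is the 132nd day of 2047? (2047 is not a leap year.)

January has 31 days (132 − 31 = 101 remain).
February has 28 days (101 − 28 = 73 remain).
March has 31 days (73 − 31 = 42 remain).
April has 30 days (42 − 30 = 12 remain).
12 into May → May 12.

12 May 2047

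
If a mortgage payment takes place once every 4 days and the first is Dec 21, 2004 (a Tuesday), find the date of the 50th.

The 50th occurrence is 49 intervals after the first: 49 × 4 = 196 days after Dec 21, 2004.
Dec has 31 days — 10 days to the end of Dec leaves 186.
Jan has 31 days (155 left).
Feb has 28 days (127 left).
Mar has 31 days (96 left).
Apr has 30 days (66 left).
May has 31 days (35 left).
Jun has 30 days (5 left).
5 days into Jul → Jul 5, 2005.

Jul 5, 2005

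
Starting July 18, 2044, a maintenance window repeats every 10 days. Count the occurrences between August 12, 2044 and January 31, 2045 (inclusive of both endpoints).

17

Occurrences land 10·i days after July 18, 2044 for i = 0, 1, 2, …
August 12, 2044 is 25 days after the start; 25 ÷ 10 = 2 remainder 5; since the remainder is 5, round up to i = 3. First occurrence in the window: #4 on August 17, 2044 (3×10 = 30 days in).
January 31, 2045 is 197 days after the start; 197 ÷ 10 = 19 remainder 7. Last occurrence in the window: #20 on January 24, 2045.
Occurrences #4 through #20: 17 in total.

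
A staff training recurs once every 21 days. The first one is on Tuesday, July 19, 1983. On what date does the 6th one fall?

November 1, 1983

The 6th occurrence is 5 intervals after the first: 5 × 21 = 105 days after July 19, 1983.
July has 31 days — 12 days to the end of July leaves 93.
August has 31 days (62 left).
September has 30 days (32 left).
October has 31 days (1 left).
1 day into November → November 1, 1983.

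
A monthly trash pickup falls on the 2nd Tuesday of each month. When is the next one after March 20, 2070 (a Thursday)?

March 2070 starts on a Saturday; its first Tuesday is the 4th, so the 2nd Tuesday is the 11th — March 11, 2070.
That is not after March 20, 2070, so look at April 2070.
April 2070 starts on a Tuesday; its first Tuesday is the 1st, so the 2nd Tuesday is the 8th — April 8, 2070.

April 8, 2070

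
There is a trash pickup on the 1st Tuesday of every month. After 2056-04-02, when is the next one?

April 2056 starts on a Saturday, so its 1st Tuesday is 2056-04-04 (3 days in).
2056-04-04 is after 2056-04-02, so that is the next one.

2056-04-04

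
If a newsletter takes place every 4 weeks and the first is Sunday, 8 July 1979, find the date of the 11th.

The 11th occurrence is 10 intervals after the first: 10 × 28 = 280 days after 8 July 1979.
July has 31 days — 23 days to the end of July leaves 257.
August has 31 days (226 left).
September has 30 days (196 left).
October has 31 days (165 left).
November has 30 days (135 left).
December has 31 days (104 left).
January has 31 days (73 left).
February has 29 days (44 left).
March has 31 days (13 left).
13 days into April → 13 April 1980.

13 April 1980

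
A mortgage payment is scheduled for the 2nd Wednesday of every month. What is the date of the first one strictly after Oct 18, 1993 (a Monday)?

Nov 10, 1993

Oct 1993 starts on a Friday; its first Wednesday is the 6th, so the 2nd Wednesday is the 13th — Oct 13, 1993.
That is not after Oct 18, 1993, so look at Nov 1993.
Nov 1993 starts on a Monday; its first Wednesday is the 3rd, so the 2nd Wednesday is the 10th — Nov 10, 1993.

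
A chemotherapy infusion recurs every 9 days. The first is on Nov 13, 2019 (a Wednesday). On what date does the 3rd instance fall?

The 3rd occurrence is 2 intervals after the first: 2 × 9 = 18 days after Nov 13, 2019.
Nov has 30 days — 17 days to the end of Nov leaves 1.
1 day into Dec → Dec 1, 2019.

Dec 1, 2019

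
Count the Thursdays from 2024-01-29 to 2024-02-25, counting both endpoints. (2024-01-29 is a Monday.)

4

2024-01-29 is a Monday; the first Thursday on or after it is 2024-02-01 (3 days later).
From 2024-02-01 to 2024-02-25 is 25 − 1 = 24 days.
24 ÷ 7 = 3 full weeks with remainder 3, so 3 more Thursdays after the first → 4.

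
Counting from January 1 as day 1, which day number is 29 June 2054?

Days in months before June: 31 + 28 + 31 + 30 + 31 = 151.
Plus 29 days into June → day 180.

180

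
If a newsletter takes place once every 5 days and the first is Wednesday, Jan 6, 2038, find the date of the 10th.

The 10th occurrence is 9 intervals after the first: 9 × 5 = 45 days after Jan 6, 2038.
Jan has 31 days — 25 days to the end of Jan leaves 20.
20 days into Feb → Feb 20, 2038.

Feb 20, 2038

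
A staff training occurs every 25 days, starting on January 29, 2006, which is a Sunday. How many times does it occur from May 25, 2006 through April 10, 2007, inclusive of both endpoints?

13

Occurrences land 25·i days after January 29, 2006 for i = 0, 1, 2, …
May 25, 2006 is 116 days after the start; 116 ÷ 25 = 4 remainder 16; since the remainder is 16, round up to i = 5. First occurrence in the window: #6 on June 3, 2006 (5×25 = 125 days in).
April 10, 2007 is 436 days after the start; 436 ÷ 25 = 17 remainder 11. Last occurrence in the window: #18 on March 30, 2007.
Occurrences #6 through #18: 13 in total.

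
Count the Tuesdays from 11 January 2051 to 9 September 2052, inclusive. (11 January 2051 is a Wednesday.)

11 January 2051 is a Wednesday; the first Tuesday on or after it is 17 January 2051 (6 days later).
From 17 January 2051 to 9 September 2052: 348 + 253 = 601 days (rest of 2051, to 9 September 2052 in 2052).
601 ÷ 7 = 85 full weeks with remainder 6, so 85 more Tuesdays after the first → 86.

86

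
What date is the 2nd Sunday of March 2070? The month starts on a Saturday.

March 2070 begins on a Saturday, so the first Sunday is March 2 (1 day later).
The 2nd Sunday is 1 weeks later: 2 + 7 = 9.

9 March 2070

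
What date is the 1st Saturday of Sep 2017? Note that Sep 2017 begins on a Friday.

Sep 2, 2017

Sep 2017 begins on a Friday, so the first Saturday is Sep 2 (1 day later).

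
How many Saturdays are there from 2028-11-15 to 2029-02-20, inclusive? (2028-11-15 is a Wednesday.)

2028-11-15 is a Wednesday; the first Saturday on or after it is 2028-11-18 (3 days later).
From 2028-11-18 to 2029-02-20: 12 + 31 + 31 + 20 = 94 days (rest of November, December, January, February).
94 ÷ 7 = 13 full weeks with remainder 3, so 13 more Saturdays after the first → 14.

14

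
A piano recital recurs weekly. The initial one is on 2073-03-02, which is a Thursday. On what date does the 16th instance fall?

2073-06-15

The 16th occurrence is 15 intervals after the first: 15 × 7 = 105 days after 2073-03-02.
March has 31 days — 29 days to the end of March leaves 76.
April has 30 days (46 left).
May has 31 days (15 left).
15 days into June → 2073-06-15.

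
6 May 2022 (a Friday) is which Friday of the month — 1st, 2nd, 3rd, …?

Day 6 falls in week ⌈6/7⌉ of the month.
Days 1–7 hold the 1st Friday, 8–14 the 2nd, 15–21 the 3rd, 22–28 the 4th, 29–31 the 5th.
6 is in the range for the 1st.

1st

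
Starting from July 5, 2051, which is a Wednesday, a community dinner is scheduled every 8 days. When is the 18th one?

The 18th occurrence is 17 intervals after the first: 17 × 8 = 136 days after July 5, 2051.
July has 31 days — 26 days to the end of July leaves 110.
August has 31 days (79 left).
September has 30 days (49 left).
October has 31 days (18 left).
18 days into November → November 18, 2051.

November 18, 2051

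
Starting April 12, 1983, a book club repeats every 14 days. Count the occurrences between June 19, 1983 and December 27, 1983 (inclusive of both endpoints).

Occurrences land 14·i days after April 12, 1983 for i = 0, 1, 2, …
June 19, 1983 is 68 days after the start; 68 ÷ 14 = 4 remainder 12; since the remainder is 12, round up to i = 5. First occurrence in the window: #6 on June 21, 1983 (5×14 = 70 days in).
December 27, 1983 is 259 days after the start; 259 ÷ 14 = 18 remainder 7. Last occurrence in the window: #19 on December 20, 1983.
Occurrences #6 through #19: 14 in total.

14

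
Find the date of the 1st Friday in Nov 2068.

The first Friday of Nov 2068 is Nov 2.

Nov 2, 2068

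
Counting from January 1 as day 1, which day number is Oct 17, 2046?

290

Days in months before Oct: 31 + 28 + 31 + 30 + 31 + 30 + 31 + 31 + 30 = 273.
Plus 17 days into Oct → day 290.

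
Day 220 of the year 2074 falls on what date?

January has 31 days (220 − 31 = 189 remain).
February has 28 days (189 − 28 = 161 remain).
March has 31 days (161 − 31 = 130 remain).
April has 30 days (130 − 30 = 100 remain).
May has 31 days (100 − 31 = 69 remain).
June has 30 days (69 − 30 = 39 remain).
July has 31 days (39 − 31 = 8 remain).
8 into August → August 8.

2074-08-08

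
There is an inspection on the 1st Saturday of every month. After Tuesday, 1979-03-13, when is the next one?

1979-04-07

March 1979 starts on a Thursday, so its 1st Saturday is 1979-03-03 (2 days in).
That is not after 1979-03-13, so look at April 1979.
April 1979 starts on a Sunday, so its 1st Saturday is 1979-04-07 (6 days in).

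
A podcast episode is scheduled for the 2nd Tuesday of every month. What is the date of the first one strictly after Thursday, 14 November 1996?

10 December 1996

November 1996 starts on a Friday; its first Tuesday is the 5th, so the 2nd Tuesday is the 12th — 12 November 1996.
That is not after 14 November 1996, so look at December 1996.
December 1996 starts on a Sunday; its first Tuesday is the 3rd, so the 2nd Tuesday is the 10th — 10 December 1996.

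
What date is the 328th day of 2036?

Jan has 31 days (328 − 31 = 297 remain).
Feb has 29 days (297 − 29 = 268 remain).
Mar has 31 days (268 − 31 = 237 remain).
Apr has 30 days (237 − 30 = 207 remain).
May has 31 days (207 − 31 = 176 remain).
Jun has 30 days (176 − 30 = 146 remain).
Jul has 31 days (146 − 31 = 115 remain).
Aug has 31 days (115 − 31 = 84 remain).
Sep has 30 days (84 − 30 = 54 remain).
Oct has 31 days (54 − 31 = 23 remain).
23 into Nov → Nov 23.

Nov 23, 2036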